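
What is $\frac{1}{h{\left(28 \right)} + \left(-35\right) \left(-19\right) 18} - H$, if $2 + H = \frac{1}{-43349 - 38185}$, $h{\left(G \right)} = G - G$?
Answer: $\frac{162668122}{81330165} \approx 2.0001$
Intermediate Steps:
$h{\left(G \right)} = 0$
$H = - \frac{163069}{81534}$ ($H = -2 + \frac{1}{-43349 - 38185} = -2 + \frac{1}{-81534} = -2 - \frac{1}{81534} = - \frac{163069}{81534} \approx -2.0$)
$\frac{1}{h{\left(28 \right)} + \left(-35\right) \left(-19\right) 18} - H = \frac{1}{0 + \left(-35\right) \left(-19\right) 18} - - \frac{163069}{81534} = \frac{1}{0 + 665 \cdot 18} + \frac{163069}{81534} = \frac{1}{0 + 11970} + \frac{163069}{81534} = \frac{1}{11970} + \frac{163069}{81534} = \frac{162668122}{81330165}$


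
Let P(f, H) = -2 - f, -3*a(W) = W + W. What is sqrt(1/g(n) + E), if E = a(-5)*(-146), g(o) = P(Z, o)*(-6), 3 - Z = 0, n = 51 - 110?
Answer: I*sqrt(437970)/30 ≈ 22.06*I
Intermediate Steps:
n = -59
Z = 3 (Z = 3 - 1*0 = 3 + 0 = 3)
a(W) = -2*W/3 (a(W) = -(W + W)/3 = -2*W/3)
g(o) = 30 (g(o) = (-2 - 1*3)*(-6) = (-2 - 3)*(-6) = -5*(-6) = 30)
E = -1460/3 (E = -2/3*(-5)*(-146) = (10/3)*(-146) = -1460/3 ≈ -486.67)
sqrt(1/g(n) + E) = sqrt(1/30 - 1460/3) = sqrt(-14599/30) = I*sqrt(437970)/30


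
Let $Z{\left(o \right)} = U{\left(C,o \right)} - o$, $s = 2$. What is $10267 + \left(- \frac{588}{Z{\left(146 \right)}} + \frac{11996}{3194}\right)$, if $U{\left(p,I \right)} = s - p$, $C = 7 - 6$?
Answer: $\frac{2379286601}{231565} \approx 10275.0$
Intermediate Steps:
$C = 1$
$U{\left(p,I \right)} = 2 - p$
$Z{\left(o \right)} = 1 - o$ ($Z{\left(o \right)} = \left(2 - 1\right) - o = 1 - o$)
$10267 + \left(- \frac{588}{Z{\left(146 \right)}} + \frac{11996}{3194}\right) = 10267 - \left(- \frac{5998}{1597} + \frac{588}{1 - 146}\right) = 10267 - \left(- \frac{5998}{1597} + \frac{588}{-145}\right) = 10267 + \left(\left(-588\right) \left(- \frac{1}{145}\right) + \frac{5998}{1597}\right) = 10267 + \left(\frac{588}{145} + \frac{5998}{1597}\right) = 10267 + \frac{1808746}{231565} = \frac{2379286601}{231565}$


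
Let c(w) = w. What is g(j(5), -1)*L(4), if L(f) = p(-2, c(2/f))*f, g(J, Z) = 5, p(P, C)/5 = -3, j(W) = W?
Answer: -300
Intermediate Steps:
p(P, C) = -15 (p(P, C) = 5*(-3) = -15)
L(f) = -15*f
g(j(5), -1)*L(4) = 5*(-15*4) = 5*(-60) = -300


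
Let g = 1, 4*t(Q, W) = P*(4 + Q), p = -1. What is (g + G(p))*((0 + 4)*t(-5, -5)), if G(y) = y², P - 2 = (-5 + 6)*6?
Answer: -16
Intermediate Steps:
P = 8 (P = 2 + (-5 + 6)*6 = 2 + 1*6 = 2 + 6 = 8)
t(Q, W) = 8 + 2*Q (t(Q, W) = (8*(4 + Q))/4 = (32 + 8*Q)/4 = 8 + 2*Q)
(g + G(p))*((0 + 4)*t(-5, -5)) = (1 + (-1)²)*((0 + 4)*(8 + 2*(-5))) = (1 + 1)*(4*(8 - 10)) = 2*(4*(-2)) = 2*(-8) = -16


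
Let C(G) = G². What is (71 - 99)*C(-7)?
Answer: -1372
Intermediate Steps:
(71 - 99)*C(-7) = (71 - 99)*(-7)² = -28*49 = -1372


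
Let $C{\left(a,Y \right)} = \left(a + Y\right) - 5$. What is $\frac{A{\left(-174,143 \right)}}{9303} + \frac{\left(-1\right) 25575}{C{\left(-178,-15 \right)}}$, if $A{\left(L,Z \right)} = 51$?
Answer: $\frac{2403377}{18606} \approx 129.17$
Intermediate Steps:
$C{\left(a,Y \right)} = -5 + Y + a$ ($C{\left(a,Y \right)} = \left(Y + a\right) - 5 = -5 + Y + a$)
$\frac{A{\left(-174,143 \right)}}{9303} + \frac{\left(-1\right) 25575}{C{\left(-178,-15 \right)}} = \frac{51}{9303} + \frac{\left(-1\right) 25575}{-5 - 15 - 178} = 51 \cdot \frac{1}{9303} - \frac{25575}{-198} = \frac{17}{3101} - - \frac{775}{6} = \frac{17}{3101} + \frac{775}{6} = \frac{2403377}{18606}$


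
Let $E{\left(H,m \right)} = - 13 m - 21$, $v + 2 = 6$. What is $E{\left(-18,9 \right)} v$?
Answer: $-552$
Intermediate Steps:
$v = 4$ ($v = -2 + 6 = 4$)
$E{\left(H,m \right)} = -21 - 13 m$
$E{\left(-18,9 \right)} v = \left(-21 - 117\right) 4 = \left(-138\right) 4 = -552$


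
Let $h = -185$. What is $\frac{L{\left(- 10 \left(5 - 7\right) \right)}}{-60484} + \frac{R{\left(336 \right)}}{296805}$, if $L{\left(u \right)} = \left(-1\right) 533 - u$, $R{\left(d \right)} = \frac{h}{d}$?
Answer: $\frac{2756877695}{301592820816} \approx 0.0091411$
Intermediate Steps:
$R{\left(d \right)} = - \frac{185}{d}$
$L{\left(u \right)} = -533 - u$
$\frac{L{\left(- 10 \left(5 - 7\right) \right)}}{-60484} + \frac{R{\left(336 \right)}}{296805} = \frac{-533 - - 10 \left(5 - 7\right)}{-60484} + \frac{\left(-185\right) \frac{1}{336}}{296805} = \left(-533 - \left(-10\right) \left(-2\right)\right) \left(- \frac{1}{60484}\right) + \left(-185\right) \frac{1}{336} \cdot \frac{1}{296805} = \left(-533 - 20\right) \left(- \frac{1}{60484}\right) - \frac{37}{19945296} = \left(-553\right) \left(- \frac{1}{60484}\right) - \frac{37}{19945296} = \frac{553}{60484} - \frac{37}{19945296} = \frac{2756877695}{301592820816}$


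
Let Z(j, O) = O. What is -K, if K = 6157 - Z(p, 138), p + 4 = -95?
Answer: -6019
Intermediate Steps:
p = -99 (p = -4 - 95 = -99)
K = 6019 (K = 6157 - 1*138 = 6157 - 138 = 6019)
-K = -1*6019 = -6019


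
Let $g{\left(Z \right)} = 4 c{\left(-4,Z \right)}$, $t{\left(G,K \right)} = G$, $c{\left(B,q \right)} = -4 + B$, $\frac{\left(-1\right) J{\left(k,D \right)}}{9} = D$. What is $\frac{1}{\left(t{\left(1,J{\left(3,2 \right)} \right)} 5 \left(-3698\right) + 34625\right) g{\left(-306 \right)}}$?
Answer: $- \frac{1}{516320} \approx -1.9368 \cdot 10^{-6}$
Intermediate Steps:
$J{\left(k,D \right)} = - 9 D$
$g{\left(Z \right)} = -32$ ($g{\left(Z \right)} = 4 \left(-4 - 4\right) = 4 \left(-8\right) = -32$)
$\frac{1}{\left(t{\left(1,J{\left(3,2 \right)} \right)} 5 \left(-3698\right) + 34625\right) g{\left(-306 \right)}} = \frac{1}{\left(1 \cdot 5 \left(-3698\right) + 34625\right) \left(-32\right)} = \frac{1}{5 \left(-3698\right) + 34625} \left(- \frac{1}{32}\right) = \frac{1}{-18490 + 34625} \left(- \frac{1}{32}\right) = \frac{1}{16135} \left(- \frac{1}{32}\right) = - \frac{1}{516320}$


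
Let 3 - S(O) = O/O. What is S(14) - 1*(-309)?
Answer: 311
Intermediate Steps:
S(O) = 2 (S(O) = 3 - O/O = 3 - 1*1 = 3 - 1 = 2)
S(14) - 1*(-309) = 2 - 1*(-309) = 2 + 309 = 311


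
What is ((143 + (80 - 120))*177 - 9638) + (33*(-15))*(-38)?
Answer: 27403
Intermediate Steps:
((143 + (80 - 120))*177 - 9638) + (33*(-15))*(-38) = ((143 - 40)*177 - 9638) - 495*(-38) = (103*177 - 9638) + 18810 = (18231 - 9638) + 18810 = 8593 + 18810 = 27403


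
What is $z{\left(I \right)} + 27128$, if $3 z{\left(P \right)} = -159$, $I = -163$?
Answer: $27075$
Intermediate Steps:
$z{\left(P \right)} = -53$ ($z{\left(P \right)} = \frac{1}{3} \left(-159\right) = -53$)
$z{\left(I \right)} + 27128 = -53 + 27128 = 27075$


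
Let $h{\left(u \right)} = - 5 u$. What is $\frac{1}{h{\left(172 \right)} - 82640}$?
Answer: $- \frac{1}{83500} \approx -1.1976 \cdot 10^{-5}$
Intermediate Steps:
$\frac{1}{h{\left(172 \right)} - 82640} = \frac{1}{\left(-5\right) 172 - 82640} = \frac{1}{-860 - 82640} = \frac{1}{-83500} = - \frac{1}{83500}$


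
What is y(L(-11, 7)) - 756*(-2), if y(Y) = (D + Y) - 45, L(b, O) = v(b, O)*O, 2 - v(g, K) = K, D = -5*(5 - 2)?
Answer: 1417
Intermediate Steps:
D = -15 (D = -5*3 = -15)
v(g, K) = 2 - K
L(b, O) = O*(2 - O) (L(b, O) = (2 - O)*O = O*(2 - O))
y(Y) = -60 + Y (y(Y) = (-15 + Y) - 45 = -60 + Y)
y(L(-11, 7)) - 756*(-2) = (-60 + 7*(2 - 1*7)) - 756*(-2) = (-60 + 7*(2 - 7)) - 1*(-1512) = (-60 + 7*(-5)) + 1512 = (-60 - 35) + 1512 = -95 + 1512 = 1417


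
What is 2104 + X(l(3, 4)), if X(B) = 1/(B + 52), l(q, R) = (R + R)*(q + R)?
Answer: 227233/108 ≈ 2104.0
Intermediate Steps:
l(q, R) = 2*R*(R + q) (l(q, R) = (2*R)*(R + q) = 2*R*(R + q))
X(B) = 1/(52 + B)
2104 + X(l(3, 4)) = 2104 + 1/(52 + 2*4*(4 + 3)) = 2104 + 1/(52 + 2*4*7) = 2104 + 1/(52 + 56) = 2104 + 1/108 = 227233/108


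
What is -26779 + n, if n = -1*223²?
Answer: -76508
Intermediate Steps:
n = -49729 (n = -1*49729 = -49729)
-26779 + n = -26779 - 49729 = -76508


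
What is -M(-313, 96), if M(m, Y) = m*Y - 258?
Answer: 30306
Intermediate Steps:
M(m, Y) = -258 + Y*m (M(m, Y) = Y*m - 258 = -258 + Y*m)
-M(-313, 96) = -(-258 + 96*(-313)) = -(-258 - 30048) = -1*(-30306) = 30306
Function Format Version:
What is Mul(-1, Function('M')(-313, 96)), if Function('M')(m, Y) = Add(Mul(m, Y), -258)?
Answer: 30306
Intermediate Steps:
Function('M')(m, Y) = Add(-258, Mul(Y, m)) (Function('M')(m, Y) = Add(Mul(Y, m), -258) = Add(-258, Mul(Y, m)))
Mul(-1, Function('M')(-313, 96)) = Mul(-1, Add(-258, Mul(96, -313))) = Mul(-1, Add(-258, -30048)) = Mul(-1, -30306) = 30306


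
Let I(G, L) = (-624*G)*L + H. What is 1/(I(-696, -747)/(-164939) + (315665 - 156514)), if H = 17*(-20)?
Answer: 164939/26574632217 ≈ 6.2066e-6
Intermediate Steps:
H = -340
I(G, L) = -340 - 624*G*L (I(G, L) = (-624*G)*L - 340 = -624*G*L - 340 = -340 - 624*G*L)
1/(I(-696, -747)/(-164939) + (315665 - 156514)) = 1/((-340 - 624*(-696)*(-747))/(-164939) + (315665 - 156514)) = 1/((-340 - 324425088)*(-1/164939) + 159151) = 1/(-324425428*(-1/164939) + 159151) = 1/(324425428/164939 + 159151) = 1/(26574632217/164939) = 164939/26574632217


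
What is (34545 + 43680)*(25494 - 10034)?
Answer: 1209358500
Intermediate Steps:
(34545 + 43680)*(25494 - 10034) = 78225*15460 = 1209358500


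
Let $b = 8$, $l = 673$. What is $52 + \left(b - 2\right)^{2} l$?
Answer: $24280$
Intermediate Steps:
$52 + \left(b - 2\right)^{2} l = 52 + \left(8 - 2\right)^{2} \cdot 673 = 52 + 6^{2} \cdot 673 = 52 + 36 \cdot 673 = 52 + 24228 = 24280$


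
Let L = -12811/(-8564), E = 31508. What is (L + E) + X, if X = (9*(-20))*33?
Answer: 218977163/8564 ≈ 25570.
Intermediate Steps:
L = 12811/8564 (L = -12811*(-1/8564) = 12811/8564 ≈ 1.4959)
X = -5940 (X = -180*33 = -5940)
(L + E) + X = (12811/8564 + 31508) - 5940 = 269847323/8564 - 5940 = 218977163/8564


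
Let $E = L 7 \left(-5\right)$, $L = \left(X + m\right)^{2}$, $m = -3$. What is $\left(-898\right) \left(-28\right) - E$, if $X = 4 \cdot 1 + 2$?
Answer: $25459$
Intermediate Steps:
$X = 6$ ($X = 4 + 2 = 6$)
$L = 9$ ($L = \left(6 - 3\right)^{2} = 3^{2} = 9$)
$E = -315$ ($E = 9 \cdot 7 \left(-5\right) = 63 \left(-5\right) = -315$)
$\left(-898\right) \left(-28\right) - E = \left(-898\right) \left(-28\right) - -315 = 25144 + 315 = 25459$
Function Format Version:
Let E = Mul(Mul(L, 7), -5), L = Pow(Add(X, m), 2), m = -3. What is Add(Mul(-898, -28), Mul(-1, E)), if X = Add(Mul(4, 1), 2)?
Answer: 25459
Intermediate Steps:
X = 6 (X = Add(4, 2) = 6)
L = 9 (L = Pow(Add(6, -3), 2) = Pow(3, 2) = 9)
E = -315 (E = Mul(Mul(9, 7), -5) = Mul(63, -5) = -315)
Add(Mul(-898, -28), Mul(-1, E)) = Add(Mul(-898, -28), Mul(-1, -315)) = Add(25144, 315) = 25459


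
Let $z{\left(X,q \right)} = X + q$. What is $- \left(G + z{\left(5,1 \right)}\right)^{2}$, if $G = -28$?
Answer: $-484$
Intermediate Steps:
$- \left(G + z{\left(5,1 \right)}\right)^{2} = - \left(-28 + \left(5 + 1\right)\right)^{2} = - \left(-28 + 6\right)^{2} = - \left(-22\right)^{2} = \left(-1\right) 484 = -484$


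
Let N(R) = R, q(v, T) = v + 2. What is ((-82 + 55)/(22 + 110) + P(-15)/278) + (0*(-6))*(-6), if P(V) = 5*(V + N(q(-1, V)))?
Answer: -2791/6116 ≈ -0.45634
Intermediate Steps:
q(v, T) = 2 + v
P(V) = 5 + 5*V (P(V) = 5*(V + (2 - 1)) = 5*(V + 1) = 5*(1 + V) = 5 + 5*V)
((-82 + 55)/(22 + 110) + P(-15)/278) + (0*(-6))*(-6) = ((-82 + 55)/(22 + 110) + (5 + 5*(-15))/278) + (0*(-6))*(-6) = (-27/132 + (5 - 75)*(1/278)) + 0*(-6) = (-27*1/132 - 70*1/278) + 0 = (-9/44 - 35/139) + 0 = -2791/6116 + 0 = -2791/6116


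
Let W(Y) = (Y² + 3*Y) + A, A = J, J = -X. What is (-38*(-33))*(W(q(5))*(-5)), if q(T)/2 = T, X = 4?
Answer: -790020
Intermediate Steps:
q(T) = 2*T
J = -4 (J = -1*4 = -4)
A = -4
W(Y) = -4 + Y² + 3*Y (W(Y) = (Y² + 3*Y) - 4 = -4 + Y² + 3*Y)
(-38*(-33))*(W(q(5))*(-5)) = (-38*(-33))*((-4 + (2*5)² + 3*(2*5))*(-5)) = 1254*((-4 + 10² + 3*10)*(-5)) = 1254*((-4 + 100 + 30)*(-5)) = 1254*(126*(-5)) = 1254*(-630) = -790020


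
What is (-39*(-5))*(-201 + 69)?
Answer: -25740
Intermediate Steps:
(-39*(-5))*(-201 + 69) = 195*(-132) = -25740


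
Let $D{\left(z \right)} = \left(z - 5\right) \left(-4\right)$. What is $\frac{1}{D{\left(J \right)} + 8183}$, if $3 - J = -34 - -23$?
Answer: $\frac{1}{8147} \approx 0.00012274$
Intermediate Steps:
$J = 14$ ($J = 3 - \left(-34 - -23\right) = 3 - \left(-34 + 23\right) = 3 - -11 = 3 + 11 = 14$)
$D{\left(z \right)} = 20 - 4 z$ ($D{\left(z \right)} = \left(-5 + z\right) \left(-4\right) = 20 - 4 z$)
$\frac{1}{D{\left(J \right)} + 8183} = \frac{1}{\left(20 - 56\right) + 8183} = \frac{1}{-36 + 8183} = \frac{1}{8147}$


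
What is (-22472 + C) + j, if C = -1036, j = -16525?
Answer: -40033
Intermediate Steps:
(-22472 + C) + j = (-22472 - 1036) - 16525 = -23508 - 16525 = -40033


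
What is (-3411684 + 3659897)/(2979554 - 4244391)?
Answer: -35459/180691 ≈ -0.19624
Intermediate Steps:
(-3411684 + 3659897)/(2979554 - 4244391) = 248213/(-1264837) = 248213*(-1/1264837) = -35459/180691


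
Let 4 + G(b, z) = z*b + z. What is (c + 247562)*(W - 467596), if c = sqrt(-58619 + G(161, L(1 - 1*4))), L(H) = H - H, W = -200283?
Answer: -165341460998 - 667879*I*sqrt(58623) ≈ -1.6534e+11 - 1.6171e+8*I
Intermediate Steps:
L(H) = 0
G(b, z) = -4 + z + b*z (G(b, z) = -4 + (z*b + z) = -4 + (b*z + z) = -4 + (z + b*z) = -4 + z + b*z)
c = I*sqrt(58623) (c = sqrt(-58619 + (-4 + 0 + 161*0)) = sqrt(-58619 + (-4 + 0 + 0)) = sqrt(-58619 - 4) = sqrt(-58623) = I*sqrt(58623) ≈ 242.12*I)
(c + 247562)*(W - 467596) = (I*sqrt(58623) + 247562)*(-200283 - 467596) = (247562 + I*sqrt(58623))*(-667879) = -165341460998 - 667879*I*sqrt(58623)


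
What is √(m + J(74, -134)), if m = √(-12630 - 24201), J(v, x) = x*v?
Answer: √(-9916 + I*√36831) ≈ 0.9636 + 99.584*I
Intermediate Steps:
J(v, x) = v*x
m = I*√36831 (m = √(-36831) = I*√36831 ≈ 191.91*I)
√(m + J(74, -134)) = √(I*√36831 + 74*(-134)) = √(I*√36831 - 9916) = √(-9916 + I*√36831)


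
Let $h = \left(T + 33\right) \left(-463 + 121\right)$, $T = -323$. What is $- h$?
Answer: $-99180$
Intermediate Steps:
$h = 99180$ ($h = \left(-323 + 33\right) \left(-463 + 121\right) = \left(-290\right) \left(-342\right) = 99180$)
$- h = \left(-1\right) 99180 = -99180$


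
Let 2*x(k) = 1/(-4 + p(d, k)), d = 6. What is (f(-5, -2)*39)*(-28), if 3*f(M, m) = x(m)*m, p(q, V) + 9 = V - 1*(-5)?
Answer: -182/5 ≈ -36.400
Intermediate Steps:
p(q, V) = -4 + V (p(q, V) = -9 + (V - 1*(-5)) = -9 + (V + 5) = -9 + (5 + V) = -4 + V)
x(k) = 1/(2*(-8 + k)) (x(k) = 1/(2*(-4 + (-4 + k))) = 1/(2*(-8 + k)))
f(M, m) = m/(6*(-8 + m)) (f(M, m) = ((1/(2*(-8 + m)))*m)/3 = (m/(2*(-8 + m)))/3 = m/(6*(-8 + m)))
(f(-5, -2)*39)*(-28) = (((1/6)*(-2)/(-8 - 2))*39)*(-28) = (((1/6)*(-2)/(-10))*39)*(-28) = (((1/6)*(-2)*(-1/10))*39)*(-28) = ((1/30)*39)*(-28) = (13/10)*(-28) = -182/5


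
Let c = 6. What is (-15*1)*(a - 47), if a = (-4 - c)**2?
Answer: -795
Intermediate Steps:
a = 100 (a = (-4 - 1*6)**2 = (-4 - 6)**2 = (-10)**2 = 100)
(-15*1)*(a - 47) = (-15*1)*(100 - 47) = -15*53 = -795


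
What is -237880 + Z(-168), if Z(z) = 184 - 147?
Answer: -237843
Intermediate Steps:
Z(z) = 37
-237880 + Z(-168) = -237880 + 37 = -237843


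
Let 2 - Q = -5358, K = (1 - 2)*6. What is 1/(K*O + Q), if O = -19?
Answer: 1/5474 ≈ 0.00018268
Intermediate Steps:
K = -6 (K = -1*6 = -6)
Q = 5360 (Q = 2 - 1*(-5358) = 2 + 5358 = 5360)
1/(K*O + Q) = 1/(-6*(-19) + 5360) = 1/(114 + 5360) = 1/5474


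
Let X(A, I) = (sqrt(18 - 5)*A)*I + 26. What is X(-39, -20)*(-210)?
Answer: -5460 - 163800*sqrt(13) ≈ -5.9605e+5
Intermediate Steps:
X(A, I) = 26 + A*I*sqrt(13) (X(A, I) = (sqrt(13)*A)*I + 26 = (A*sqrt(13))*I + 26 = A*I*sqrt(13) + 26 = 26 + A*I*sqrt(13))
X(-39, -20)*(-210) = (26 - 39*(-20)*sqrt(13))*(-210) = (26 + 780*sqrt(13))*(-210) = -5460 - 163800*sqrt(13)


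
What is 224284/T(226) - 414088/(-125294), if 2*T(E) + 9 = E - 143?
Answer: 14058380376/2317939 ≈ 6065.0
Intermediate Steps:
T(E) = -76 + E/2 (T(E) = -9/2 + (E - 143)/2 = -9/2 + (-143 + E)/2 = -9/2 + (-143/2 + E/2) = -76 + E/2)
224284/T(226) - 414088/(-125294) = 224284/(-76 + (½)*226) - 414088/(-125294) = 224284/(-76 + 113) - 414088*(-1/125294) = 224284/37 + 207044/62647 = 14058380376/2317939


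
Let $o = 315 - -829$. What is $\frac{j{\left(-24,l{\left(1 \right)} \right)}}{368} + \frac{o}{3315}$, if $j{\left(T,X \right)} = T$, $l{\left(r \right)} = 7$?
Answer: $\frac{3283}{11730} \approx 0.27988$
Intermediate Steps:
$o = 1144$ ($o = 315 + 829 = 1144$)
$\frac{j{\left(-24,l{\left(1 \right)} \right)}}{368} + \frac{o}{3315} = - \frac{24}{368} + \frac{1144}{3315} = \left(-24\right) \frac{1}{368} + 1144 \cdot \frac{1}{3315} = - \frac{3}{46} + \frac{88}{255} = \frac{3283}{11730}$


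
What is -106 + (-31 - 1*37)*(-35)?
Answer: 2274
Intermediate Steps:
-106 + (-31 - 1*37)*(-35) = -106 + (-31 - 37)*(-35) = -106 - 68*(-35) = -106 + 2380 = 2274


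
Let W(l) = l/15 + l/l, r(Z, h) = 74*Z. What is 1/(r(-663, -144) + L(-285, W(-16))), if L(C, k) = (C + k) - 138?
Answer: -15/742276 ≈ -2.0208e-5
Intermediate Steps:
W(l) = 1 + l/15 (W(l) = l*(1/15) + 1 = l/15 + 1 = 1 + l/15)
L(C, k) = -138 + C + k
1/(r(-663, -144) + L(-285, W(-16))) = 1/(74*(-663) + (-138 - 285 + (1 + (1/15)*(-16)))) = 1/(-49062 + (-138 - 285 + (1 - 16/15))) = 1/(-49062 + (-138 - 285 - 1/15)) = 1/(-49062 - 6346/15) = 1/(-742276/15) = -15/742276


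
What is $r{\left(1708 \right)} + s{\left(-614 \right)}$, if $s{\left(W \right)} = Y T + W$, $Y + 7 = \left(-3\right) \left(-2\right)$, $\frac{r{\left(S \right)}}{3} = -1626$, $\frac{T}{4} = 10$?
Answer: $-5532$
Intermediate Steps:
$T = 40$ ($T = 4 \cdot 10 = 40$)
$r{\left(S \right)} = -4878$ ($r{\left(S \right)} = 3 \left(-1626\right) = -4878$)
$Y = -1$ ($Y = -7 - -6 = -7 + 6 = -1$)
$s{\left(W \right)} = -40 + W$ ($s{\left(W \right)} = \left(-1\right) 40 + W = -40 + W$)
$r{\left(1708 \right)} + s{\left(-614 \right)} = -4878 - 654 = -5532$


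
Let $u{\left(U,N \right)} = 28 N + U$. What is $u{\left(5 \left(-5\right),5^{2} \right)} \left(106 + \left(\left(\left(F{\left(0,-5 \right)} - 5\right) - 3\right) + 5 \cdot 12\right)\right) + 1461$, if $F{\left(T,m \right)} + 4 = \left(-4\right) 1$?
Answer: $102711$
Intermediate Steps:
$F{\left(T,m \right)} = -8$ ($F{\left(T,m \right)} = -4 - 4 = -8$)
$u{\left(U,N \right)} = U + 28 N$
$u{\left(5 \left(-5\right),5^{2} \right)} \left(106 + \left(\left(\left(F{\left(0,-5 \right)} - 5\right) - 3\right) + 5 \cdot 12\right)\right) + 1461 = \left(5 \left(-5\right) + 28 \cdot 5^{2}\right) \left(106 + \left(\left(\left(-8 - 5\right) - 3\right) + 5 \cdot 12\right)\right) + 1461 = \left(-25 + 28 \cdot 25\right) \left(106 + \left(\left(-13 - 3\right) + 60\right)\right) + 1461 = \left(-25 + 700\right) \left(106 + \left(-16 + 60\right)\right) + 1461 = 675 \left(106 + 44\right) + 1461 = 675 \cdot 150 + 1461 = 101250 + 1461 = 102711$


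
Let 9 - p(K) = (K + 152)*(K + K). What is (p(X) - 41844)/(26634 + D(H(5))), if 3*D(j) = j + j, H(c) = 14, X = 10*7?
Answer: -43749/15986 ≈ -2.7367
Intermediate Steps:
X = 70
p(K) = 9 - 2*K*(152 + K) (p(K) = 9 - (K + 152)*(K + K) = 9 - (152 + K)*2*K = 9 - 2*K*(152 + K))
D(j) = 2*j/3 (D(j) = (j + j)/3 = (2*j)/3 = 2*j/3)
(p(X) - 41844)/(26634 + D(H(5))) = ((9 - 304*70 - 2*70**2) - 41844)/(26634 + (2/3)*14) = ((9 - 21280 - 2*4900) - 41844)/(26634 + 28/3) = ((9 - 21280 - 9800) - 41844)/(79930/3) = (-31071 - 41844)*(3/79930) = -72915*3/79930 = -43749/15986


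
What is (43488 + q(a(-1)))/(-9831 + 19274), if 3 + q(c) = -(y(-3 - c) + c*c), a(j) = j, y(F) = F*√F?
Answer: 6212/1349 + 2*I*√2/9443 ≈ 4.6049 + 0.00029953*I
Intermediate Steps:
y(F) = F^(3/2)
q(c) = -3 - c² - (-3 - c)^(3/2) (q(c) = -3 - ((-3 - c)^(3/2) + c*c) = -3 - ((-3 - c)^(3/2) + c²) = -3 - (c² + (-3 - c)^(3/2)) = -3 + (-c² - (-3 - c)^(3/2)) = -3 - c² - (-3 - c)^(3/2))
(43488 + q(a(-1)))/(-9831 + 19274) = (43488 + (-3 - 1*(-1)² - (-3 - 1*(-1))^(3/2)))/(-9831 + 19274) = (43488 + (-3 - 1*1 - (-3 + 1)^(3/2)))/9443 = (43488 + (-3 - 1 - (-2)^(3/2)))*(1/9443) = (43488 + (-3 - 1 - (-2)*I*√2))*(1/9443) = (43488 + (-3 - 1 + 2*I*√2))*(1/9443) = (43488 + (-4 + 2*I*√2))*(1/9443) = (43484 + 2*I*√2)*(1/9443) = 6212/1349 + 2*I*√2/9443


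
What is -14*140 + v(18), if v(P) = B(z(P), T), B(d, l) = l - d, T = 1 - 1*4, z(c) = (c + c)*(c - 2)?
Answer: -2539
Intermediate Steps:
z(c) = 2*c*(-2 + c) (z(c) = (2*c)*(-2 + c) = 2*c*(-2 + c))
T = -3 (T = 1 - 4 = -3)
v(P) = -3 - 2*P*(-2 + P)
-14*140 + v(18) = -14*140 + (-3 - 2*18*(-2 + 18)) = -1960 + (-3 - 2*18*16) = -1960 + (-3 - 576) = -1960 - 579 = -2539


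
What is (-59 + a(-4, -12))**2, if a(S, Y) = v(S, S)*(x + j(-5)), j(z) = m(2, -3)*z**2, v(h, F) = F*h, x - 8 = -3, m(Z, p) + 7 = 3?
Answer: 2493241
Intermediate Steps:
m(Z, p) = -4 (m(Z, p) = -7 + 3 = -4)
x = 5 (x = 8 - 3 = 5)
j(z) = -4*z**2
a(S, Y) = -95*S**2 (a(S, Y) = (S*S)*(5 - 4*(-5)**2) = S**2*(5 - 4*25) = S**2*(5 - 100) = S**2*(-95) = -95*S**2)
(-59 + a(-4, -12))**2 = (-59 - 95*(-4)**2)**2 = (-59 - 95*16)**2 = (-59 - 1520)**2 = (-1579)**2 = 2493241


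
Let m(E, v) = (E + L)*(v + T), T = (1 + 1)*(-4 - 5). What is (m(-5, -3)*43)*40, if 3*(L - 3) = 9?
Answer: -36120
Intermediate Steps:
L = 6 (L = 3 + (1/3)*9 = 3 + 3 = 6)
T = -18 (T = 2*(-9) = -18)
m(E, v) = (-18 + v)*(6 + E) (m(E, v) = (E + 6)*(v - 18) = (6 + E)*(-18 + v) = (-18 + v)*(6 + E))
(m(-5, -3)*43)*40 = ((-108 - 18*(-5) + 6*(-3) - 5*(-3))*43)*40 = ((-108 + 90 - 18 + 15)*43)*40 = -21*43*40 = -903*40 = -36120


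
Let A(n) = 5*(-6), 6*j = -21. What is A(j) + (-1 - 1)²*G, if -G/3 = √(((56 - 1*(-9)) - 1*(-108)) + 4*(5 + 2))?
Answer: -30 - 12*√201 ≈ -200.13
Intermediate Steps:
j = -7/2 (j = (⅙)*(-21) = -7/2 ≈ -3.5000)
A(n) = -30
G = -3*√201 (G = -3*√(((56 - 1*(-9)) - 1*(-108)) + 4*(5 + 2)) = -3*√(((56 + 9) + 108) + 4*7) = -3*√((65 + 108) + 28) = -3*√(173 + 28) = -3*√201 ≈ -42.532)
A(j) + (-1 - 1)²*G = -30 + (-1 - 1)²*(-3*√201) = -30 + (-2)²*(-3*√201) = -30 + 4*(-3*√201) = -30 - 12*√201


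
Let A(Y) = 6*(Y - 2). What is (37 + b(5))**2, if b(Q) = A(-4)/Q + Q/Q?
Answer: 23716/25 ≈ 948.64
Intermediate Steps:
A(Y) = -12 + 6*Y (A(Y) = 6*(-2 + Y) = -12 + 6*Y)
b(Q) = 1 - 36/Q (b(Q) = (-12 + 6*(-4))/Q + Q/Q = (-12 - 24)/Q + 1 = -36/Q + 1 = 1 - 36/Q)
(37 + b(5))**2 = (37 + (-36 + 5)/5)**2 = (37 + (1/5)*(-31))**2 = (37 - 31/5)**2 = (154/5)**2 = 23716/25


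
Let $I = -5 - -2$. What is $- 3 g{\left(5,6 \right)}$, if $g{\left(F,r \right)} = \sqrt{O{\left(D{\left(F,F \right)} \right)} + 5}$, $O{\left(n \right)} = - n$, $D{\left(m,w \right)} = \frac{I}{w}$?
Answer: $- \frac{6 \sqrt{35}}{5} \approx -7.0993$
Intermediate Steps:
$I = -3$ ($I = -5 + 2 = -3$)
$D{\left(m,w \right)} = - \frac{3}{w}$
$g{\left(F,r \right)} = \sqrt{5 + \frac{3}{F}}$ ($g{\left(F,r \right)} = \sqrt{- \frac{-3}{F} + 5} = \sqrt{\frac{3}{F} + 5} = \sqrt{5 + \frac{3}{F}}$)
$- 3 g{\left(5,6 \right)} = - 3 \sqrt{5 + \frac{3}{5}} = - 3 \sqrt{\frac{28}{5}} = - 3 \frac{2 \sqrt{35}}{5} = - \frac{6 \sqrt{35}}{5}$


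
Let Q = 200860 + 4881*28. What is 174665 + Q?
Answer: 512193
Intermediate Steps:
Q = 337528 (Q = 200860 + 136668 = 337528)
174665 + Q = 174665 + 337528 = 512193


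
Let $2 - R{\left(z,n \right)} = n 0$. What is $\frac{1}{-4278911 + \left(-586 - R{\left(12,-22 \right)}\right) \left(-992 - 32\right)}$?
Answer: $- \frac{1}{3676799} \approx -2.7198 \cdot 10^{-7}$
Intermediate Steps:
$R{\left(z,n \right)} = 2$ ($R{\left(z,n \right)} = 2 - n 0 = 2 - 0 = 2 + 0 = 2$)
$\frac{1}{-4278911 + \left(-586 - R{\left(12,-22 \right)}\right) \left(-992 - 32\right)} = \frac{1}{-4278911 + \left(-586 - 2\right) \left(-992 - 32\right)} = \frac{1}{-4278911 + \left(-586 - 2\right) \left(-1024\right)} = \frac{1}{-4278911 - -602112} = \frac{1}{-4278911 + 602112} = \frac{1}{-3676799} = - \frac{1}{3676799}$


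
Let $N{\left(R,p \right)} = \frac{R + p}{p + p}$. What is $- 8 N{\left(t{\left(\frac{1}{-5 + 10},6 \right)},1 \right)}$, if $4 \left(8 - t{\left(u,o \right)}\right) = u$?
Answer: $- \frac{179}{5} \approx -35.8$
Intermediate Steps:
$t{\left(u,o \right)} = 8 - \frac{u}{4}$
$N{\left(R,p \right)} = \frac{R + p}{2 p}$
$- 8 N{\left(t{\left(\frac{1}{-5 + 10},6 \right)},1 \right)} = - 8 \frac{\left(8 - \frac{1}{4 \left(-5 + 10\right)}\right) + 1}{2 \cdot 1} = - 8 \cdot \frac{1}{2} \cdot 1 \left(\left(8 - \frac{1}{4 \cdot 5}\right) + 1\right) = - 8 \cdot \frac{1}{2} \cdot 1 \left(\left(8 - \frac{1}{20}\right) + 1\right) = - 8 \cdot \frac{1}{2} \cdot 1 \left(\frac{159}{20} + 1\right) = - 8 \cdot \frac{1}{2} \cdot 1 \cdot \frac{179}{20} = \left(-8\right) \frac{179}{40} = - \frac{179}{5}$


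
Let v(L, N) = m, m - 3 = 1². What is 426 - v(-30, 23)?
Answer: 422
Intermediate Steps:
m = 4 (m = 3 + 1² = 3 + 1 = 4)
v(L, N) = 4
426 - v(-30, 23) = 426 - 1*4 = 426 - 4 = 422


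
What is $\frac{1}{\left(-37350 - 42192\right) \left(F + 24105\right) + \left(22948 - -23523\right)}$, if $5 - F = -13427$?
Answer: $- \frac{1}{2985721583} \approx -3.3493 \cdot 10^{-10}$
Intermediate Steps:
$F = 13432$ ($F = 5 - -13427 = 5 + 13427 = 13432$)
$\frac{1}{\left(-37350 - 42192\right) \left(F + 24105\right) + \left(22948 - -23523\right)} = \frac{1}{\left(-37350 - 42192\right) \left(13432 + 24105\right) + \left(22948 - -23523\right)} = \frac{1}{\left(-79542\right) 37537 + \left(22948 + 23523\right)} = \frac{1}{-2985768054 + 46471} = \frac{1}{-2985721583} = - \frac{1}{2985721583}$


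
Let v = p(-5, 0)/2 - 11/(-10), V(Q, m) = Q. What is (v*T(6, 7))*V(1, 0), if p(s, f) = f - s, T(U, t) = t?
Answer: 126/5 ≈ 25.200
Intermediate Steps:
v = 18/5 (v = (0 - 1*(-5))/2 - 11/(-10) = (0 + 5)*(½) - 11*(-⅒) = 5*(½) + 11/10 = 5/2 + 11/10 = 18/5 ≈ 3.6000)
(v*T(6, 7))*V(1, 0) = ((18/5)*7)*1 = (126/5)*1 = 126/5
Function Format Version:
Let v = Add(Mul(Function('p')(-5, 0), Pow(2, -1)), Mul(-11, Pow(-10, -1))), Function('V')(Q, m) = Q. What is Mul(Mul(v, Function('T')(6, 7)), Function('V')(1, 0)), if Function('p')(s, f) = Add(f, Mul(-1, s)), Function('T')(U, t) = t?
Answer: Rational(126, 5) ≈ 25.200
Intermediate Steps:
v = Rational(18, 5) (v = Add(Mul(Add(0, Mul(-1, -5)), Pow(2, -1)), Mul(-11, Pow(-10, -1))) = Add(Mul(Add(0, 5), Rational(1, 2)), Mul(-11, Rational(-1, 10))) = Add(Mul(5, Rational(1, 2)), Rational(11, 10)) = Add(Rational(5, 2), Rational(11, 10)) = Rational(18, 5) ≈ 3.6000)
Mul(Mul(v, Function('T')(6, 7)), Function('V')(1, 0)) = Mul(Mul(Rational(18, 5), 7), 1) = Mul(Rational(126, 5), 1) = Rational(126, 5)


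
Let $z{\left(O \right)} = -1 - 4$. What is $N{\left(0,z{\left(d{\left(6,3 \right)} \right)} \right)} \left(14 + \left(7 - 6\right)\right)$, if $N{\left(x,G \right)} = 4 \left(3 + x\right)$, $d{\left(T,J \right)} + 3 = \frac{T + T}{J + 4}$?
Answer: $180$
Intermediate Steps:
$d{\left(T,J \right)} = -3 + \frac{2 T}{4 + J}$ ($d{\left(T,J \right)} = -3 + \frac{T + T}{J + 4} = -3 + \frac{2 T}{4 + J}$)
$z{\left(O \right)} = -5$ ($z{\left(O \right)} = -1 - 4 = -5$)
$N{\left(x,G \right)} = 12 + 4 x$
$N{\left(0,z{\left(d{\left(6,3 \right)} \right)} \right)} \left(14 + \left(7 - 6\right)\right) = \left(12 + 4 \cdot 0\right) \left(14 + \left(7 - 6\right)\right) = \left(12 + 0\right) \left(14 + 1\right) = 12 \cdot 15 = 180$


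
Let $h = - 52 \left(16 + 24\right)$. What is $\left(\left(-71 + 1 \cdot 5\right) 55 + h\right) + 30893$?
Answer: $25183$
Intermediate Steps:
$h = -2080$ ($h = \left(-52\right) 40 = -2080$)
$\left(\left(-71 + 1 \cdot 5\right) 55 + h\right) + 30893 = \left(\left(-71 + 1 \cdot 5\right) 55 - 2080\right) + 30893 = \left(\left(-71 + 5\right) 55 - 2080\right) + 30893 = \left(\left(-66\right) 55 - 2080\right) + 30893 = \left(-3630 - 2080\right) + 30893 = -5710 + 30893 = 25183$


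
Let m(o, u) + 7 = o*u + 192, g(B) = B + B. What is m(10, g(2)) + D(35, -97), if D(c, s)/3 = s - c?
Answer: -171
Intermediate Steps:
D(c, s) = -3*c + 3*s (D(c, s) = 3*(s - c) = -3*c + 3*s)
g(B) = 2*B
m(o, u) = 185 + o*u (m(o, u) = -7 + (o*u + 192) = -7 + (192 + o*u) = 185 + o*u)
m(10, g(2)) + D(35, -97) = (185 + 10*(2*2)) + (-3*35 + 3*(-97)) = (185 + 10*4) + (-105 - 291) = (185 + 40) - 396 = 225 - 396 = -171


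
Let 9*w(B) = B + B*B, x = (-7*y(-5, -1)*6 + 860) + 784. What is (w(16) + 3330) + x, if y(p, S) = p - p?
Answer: 45038/9 ≈ 5004.2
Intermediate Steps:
y(p, S) = 0
x = 1644 (x = (-7*0*6 + 860) + 784 = (0*6 + 860) + 784 = (0 + 860) + 784 = 860 + 784 = 1644)
w(B) = B/9 + B²/9 (w(B) = (B + B*B)/9 = (B + B²)/9 = B/9 + B²/9)
(w(16) + 3330) + x = ((⅑)*16*(1 + 16) + 3330) + 1644 = ((⅑)*16*17 + 3330) + 1644 = (272/9 + 3330) + 1644 = 30242/9 + 1644 = 45038/9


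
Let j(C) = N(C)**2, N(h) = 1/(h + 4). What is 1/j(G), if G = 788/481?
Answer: 7354944/231361 ≈ 31.790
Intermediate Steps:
N(h) = 1/(4 + h)
G = 788/481 (G = 788*(1/481) = 788/481 ≈ 1.6383)
j(C) = (4 + C)**(-2) (j(C) = (1/(4 + C))**2 = (4 + C)**(-2))
1/j(G) = 1/((4 + 788/481)**(-2)) = 1/((2712/481)**(-2)) = 1/(231361/7354944) = 7354944/231361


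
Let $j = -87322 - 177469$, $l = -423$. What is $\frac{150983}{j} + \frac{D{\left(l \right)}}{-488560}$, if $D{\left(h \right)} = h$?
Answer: $- \frac{73652247887}{129366290960} \approx -0.56933$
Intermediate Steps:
$j = -264791$ ($j = -87322 - 177469 = -264791$)
$\frac{150983}{j} + \frac{D{\left(l \right)}}{-488560} = \frac{150983}{-264791} - \frac{423}{-488560} = 150983 \left(- \frac{1}{264791}\right) - - \frac{423}{488560} = - \frac{150983}{264791} + \frac{423}{488560} = - \frac{73652247887}{129366290960}$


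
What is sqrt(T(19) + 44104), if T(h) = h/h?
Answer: sqrt(44105) ≈ 210.01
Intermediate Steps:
T(h) = 1
sqrt(T(19) + 44104) = sqrt(1 + 44104) = sqrt(44105)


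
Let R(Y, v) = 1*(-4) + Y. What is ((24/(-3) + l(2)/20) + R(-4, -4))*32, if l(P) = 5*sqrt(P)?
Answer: -512 + 8*sqrt(2) ≈ -500.69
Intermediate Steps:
R(Y, v) = -4 + Y
((24/(-3) + l(2)/20) + R(-4, -4))*32 = ((24/(-3) + (5*sqrt(2))/20) + (-4 - 4))*32 = ((24*(-1/3) + (5*sqrt(2))*(1/20)) - 8)*32 = ((-8 + sqrt(2)/4) - 8)*32 = (-16 + sqrt(2)/4)*32 = -512 + 8*sqrt(2)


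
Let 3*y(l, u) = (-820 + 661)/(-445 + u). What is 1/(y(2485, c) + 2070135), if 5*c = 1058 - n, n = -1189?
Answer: 22/45542705 ≈ 4.8306e-7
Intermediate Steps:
c = 2247/5 (c = (1058 - 1*(-1189))/5 = (1058 + 1189)/5 = (⅕)*2247 = 2247/5 ≈ 449.40)
y(l, u) = -53/(-445 + u) (y(l, u) = ((-820 + 661)/(-445 + u))/3 = (-159/(-445 + u))/3 = -53/(-445 + u))
1/(y(2485, c) + 2070135) = 1/(-53/(-445 + 2247/5) + 2070135) = 1/(-53/22/5 + 2070135) = 1/(-53*5/22 + 2070135) = 1/(-265/22 + 2070135) = 1/(45542705/22) = 22/45542705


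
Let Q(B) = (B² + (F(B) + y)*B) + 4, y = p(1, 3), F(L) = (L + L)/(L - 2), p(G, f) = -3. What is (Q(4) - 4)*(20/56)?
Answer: 50/7 ≈ 7.1429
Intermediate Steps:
F(L) = 2*L/(-2 + L) (F(L) = (2*L)/(-2 + L) = 2*L/(-2 + L))
y = -3
Q(B) = 4 + B² + B*(-3 + 2*B/(-2 + B)) (Q(B) = (B² + (2*B/(-2 + B) - 3)*B) + 4 = (B² + (-3 + 2*B/(-2 + B))*B) + 4 = (B² + B*(-3 + 2*B/(-2 + B))) + 4 = 4 + B² + B*(-3 + 2*B/(-2 + B)))
(Q(4) - 4)*(20/56) = ((-8 + 4³ - 3*4² + 10*4)/(-2 + 4) - 4)*(20/56) = ((-8 + 64 - 3*16 + 40)/2 - 4)*(20*(1/56)) = ((-8 + 64 - 48 + 40)/2 - 4)*(5/14) = ((½)*48 - 4)*(5/14) = (24 - 4)*(5/14) = 20*(5/14) = 50/7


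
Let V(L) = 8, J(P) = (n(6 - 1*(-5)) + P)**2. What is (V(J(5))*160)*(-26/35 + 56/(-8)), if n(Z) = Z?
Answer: -69376/7 ≈ -9910.9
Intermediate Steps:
J(P) = (11 + P)**2 (J(P) = ((6 - 1*(-5)) + P)**2 = ((6 + 5) + P)**2 = (11 + P)**2)
(V(J(5))*160)*(-26/35 + 56/(-8)) = (8*160)*(-26/35 + 56/(-8)) = 1280*(-26*1/35 + 56*(-1/8)) = 1280*(-26/35 - 7) = 1280*(-271/35) = -69376/7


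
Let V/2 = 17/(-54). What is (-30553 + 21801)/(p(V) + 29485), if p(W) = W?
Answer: -118152/398039 ≈ -0.29684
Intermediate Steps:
V = -17/27 (V = 2*(17/(-54)) = 2*(17*(-1/54)) = 2*(-17/54) = -17/27 ≈ -0.62963)
(-30553 + 21801)/(p(V) + 29485) = (-30553 + 21801)/(-17/27 + 29485) = -8752/796078/27 = -8752*27/796078 = -118152/398039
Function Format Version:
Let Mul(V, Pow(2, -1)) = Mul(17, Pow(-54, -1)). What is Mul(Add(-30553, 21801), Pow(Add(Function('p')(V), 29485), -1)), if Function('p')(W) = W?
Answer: Rational(-118152, 398039) ≈ -0.29684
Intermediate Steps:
V = Rational(-17, 27) (V = Mul(2, Mul(17, Pow(-54, -1))) = Mul(2, Mul(17, Rational(-1, 54))) = Mul(2, Rational(-17, 54)) = Rational(-17, 27) ≈ -0.62963)
Mul(Add(-30553, 21801), Pow(Add(Function('p')(V), 29485), -1)) = Mul(Add(-30553, 21801), Pow(Add(Rational(-17, 27), 29485), -1)) = Mul(-8752, Pow(Rational(796078, 27), -1)) = Mul(-8752, Rational(27, 796078)) = Rational(-118152, 398039)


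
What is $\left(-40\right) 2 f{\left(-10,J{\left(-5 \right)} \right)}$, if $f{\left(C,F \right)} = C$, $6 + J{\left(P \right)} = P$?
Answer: $800$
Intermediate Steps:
$J{\left(P \right)} = -6 + P$
$\left(-40\right) 2 f{\left(-10,J{\left(-5 \right)} \right)} = \left(-40\right) 2 \left(-10\right) = \left(-80\right) \left(-10\right) = 800$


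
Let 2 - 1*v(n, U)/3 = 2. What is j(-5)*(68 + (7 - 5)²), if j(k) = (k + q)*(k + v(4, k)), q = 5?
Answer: 0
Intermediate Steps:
v(n, U) = 0 (v(n, U) = 6 - 3*2 = 6 - 6 = 0)
j(k) = k*(5 + k) (j(k) = (k + 5)*(k + 0) = (5 + k)*k = k*(5 + k))
j(-5)*(68 + (7 - 5)²) = (-5*(5 - 5))*(68 + (7 - 5)²) = (-5*0)*(68 + 2²) = 0*(68 + 4) = 0*72 = 0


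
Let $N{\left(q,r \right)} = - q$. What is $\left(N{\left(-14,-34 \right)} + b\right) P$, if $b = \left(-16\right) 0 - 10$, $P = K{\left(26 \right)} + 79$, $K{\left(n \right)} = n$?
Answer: $420$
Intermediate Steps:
$P = 105$ ($P = 26 + 79 = 105$)
$b = -10$ ($b = 0 - 10 = -10$)
$\left(N{\left(-14,-34 \right)} + b\right) P = \left(\left(-1\right) \left(-14\right) - 10\right) 105 = \left(14 - 10\right) 105 = 4 \cdot 105 = 420$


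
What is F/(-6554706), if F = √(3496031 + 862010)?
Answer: -√4358041/6554706 ≈ -0.00031849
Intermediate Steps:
F = √4358041 ≈ 2087.6
F/(-6554706) = √4358041/(-6554706) = √4358041*(-1/6554706) = -√4358041/6554706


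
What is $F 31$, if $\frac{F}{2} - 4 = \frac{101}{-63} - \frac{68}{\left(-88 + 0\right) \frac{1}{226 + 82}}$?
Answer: $\frac{938990}{63} \approx 14905.0$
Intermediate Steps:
$F = \frac{30290}{63}$ ($F = 8 + 2 \left(\frac{101}{-63} - \frac{68}{\left(-88 + 0\right) \frac{1}{226 + 82}}\right) = 8 + 2 \left(101 \left(- \frac{1}{63}\right) - \frac{68}{\left(-88\right) \frac{1}{308}}\right) = 8 + 2 \left(- \frac{101}{63} - \frac{68}{\left(-88\right) \frac{1}{308}}\right) = 8 + 2 \left(- \frac{101}{63} - \frac{68}{- \frac{2}{7}}\right) = 8 + 2 \left(- \frac{101}{63} - -238\right) = 8 + 2 \left(- \frac{101}{63} + 238\right) = 8 + 2 \cdot \frac{14893}{63} = 8 + \frac{29786}{63} = \frac{30290}{63} \approx 480.79$)
$F 31 = \frac{30290}{63} \cdot 31 = \frac{938990}{63}$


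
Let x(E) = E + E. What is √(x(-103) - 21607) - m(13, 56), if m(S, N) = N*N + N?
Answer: -3192 + I*√21813 ≈ -3192.0 + 147.69*I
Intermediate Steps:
x(E) = 2*E
m(S, N) = N + N² (m(S, N) = N² + N = N + N²)
√(x(-103) - 21607) - m(13, 56) = √(2*(-103) - 21607) - 56*(1 + 56) = √(-206 - 21607) - 56*57 = √(-21813) - 1*3192 = I*√21813 - 3192 = -3192 + I*√21813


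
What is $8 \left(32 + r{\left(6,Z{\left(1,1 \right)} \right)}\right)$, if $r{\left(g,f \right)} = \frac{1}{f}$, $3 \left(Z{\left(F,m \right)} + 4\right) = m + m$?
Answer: $\frac{1268}{5} \approx 253.6$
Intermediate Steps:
$Z{\left(F,m \right)} = -4 + \frac{2 m}{3}$ ($Z{\left(F,m \right)} = -4 + \frac{m + m}{3} = -4 + \frac{2 m}{3}$)
$8 \left(32 + r{\left(6,Z{\left(1,1 \right)} \right)}\right) = 8 \left(32 + \frac{1}{-4 + \frac{2}{3} \cdot 1}\right) = 8 \left(32 + \frac{1}{-4 + \frac{2}{3}}\right) = 8 \left(32 + \frac{1}{- \frac{10}{3}}\right) = 8 \left(32 - \frac{3}{10}\right) = 8 \cdot \frac{317}{10} = \frac{1268}{5}$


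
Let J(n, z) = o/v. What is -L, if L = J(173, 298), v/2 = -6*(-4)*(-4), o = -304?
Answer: -19/12 ≈ -1.5833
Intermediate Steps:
v = -192 (v = 2*(-6*(-4)*(-4)) = 2*(24*(-4)) = 2*(-96) = -192)
J(n, z) = 19/12 (J(n, z) = -304/(-192) = -304*(-1/192) = 19/12)
L = 19/12 ≈ 1.5833
-L = -1*19/12 = -19/12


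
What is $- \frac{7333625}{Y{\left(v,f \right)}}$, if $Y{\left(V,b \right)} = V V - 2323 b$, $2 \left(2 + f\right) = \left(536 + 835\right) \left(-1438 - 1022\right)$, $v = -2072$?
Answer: $- \frac{1466725}{784328484} \approx -0.00187$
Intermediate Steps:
$f = -1686332$ ($f = -2 + \frac{\left(536 + 835\right) \left(-1438 - 1022\right)}{2} = -2 + \frac{1371 \left(-2460\right)}{2} = -2 + \frac{1}{2} \left(-3372660\right) = -2 - 1686330 = -1686332$)
$Y{\left(V,b \right)} = V^{2} - 2323 b$
$- \frac{7333625}{Y{\left(v,f \right)}} = - \frac{7333625}{\left(-2072\right)^{2} - -3917349236} = - \frac{7333625}{4293184 + 3917349236} = - \frac{7333625}{3921642420} = \left(-7333625\right) \frac{1}{3921642420} = - \frac{1466725}{784328484}$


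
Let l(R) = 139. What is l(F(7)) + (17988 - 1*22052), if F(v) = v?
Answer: -3925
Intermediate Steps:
l(F(7)) + (17988 - 1*22052) = 139 + (17988 - 1*22052) = 139 + (17988 - 22052) = 139 - 4064 = -3925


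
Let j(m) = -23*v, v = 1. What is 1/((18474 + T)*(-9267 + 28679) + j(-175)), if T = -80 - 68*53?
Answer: 1/287103457 ≈ 3.4831e-9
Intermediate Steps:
T = -3684 (T = -80 - 3604 = -3684)
j(m) = -23 (j(m) = -23*1 = -23)
1/((18474 + T)*(-9267 + 28679) + j(-175)) = 1/((18474 - 3684)*(-9267 + 28679) - 23) = 1/(14790*19412 - 23) = 1/(287103480 - 23) = 1/287103457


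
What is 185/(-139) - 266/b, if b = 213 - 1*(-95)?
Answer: -6711/3058 ≈ -2.1946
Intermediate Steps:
b = 308 (b = 213 + 95 = 308)
185/(-139) - 266/b = 185/(-139) - 266/308 = 185*(-1/139) - 266*1/308 = -185/139 - 19/22 = -6711/3058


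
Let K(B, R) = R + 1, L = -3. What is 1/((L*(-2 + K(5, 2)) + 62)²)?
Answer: 1/3481 ≈ 0.00028727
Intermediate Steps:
K(B, R) = 1 + R
1/((L*(-2 + K(5, 2)) + 62)²) = 1/((-3*(-2 + (1 + 2)) + 62)²) = 1/((-3*(-2 + 3) + 62)²) = 1/((-3*1 + 62)²) = 1/((-3 + 62)²) = 1/(59²) = 1/3481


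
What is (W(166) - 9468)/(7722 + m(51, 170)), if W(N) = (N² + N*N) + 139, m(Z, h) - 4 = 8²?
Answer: 45783/7790 ≈ 5.8772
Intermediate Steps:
m(Z, h) = 68 (m(Z, h) = 4 + 8² = 4 + 64 = 68)
W(N) = 139 + 2*N² (W(N) = (N² + N²) + 139 = 2*N² + 139 = 139 + 2*N²)
(W(166) - 9468)/(7722 + m(51, 170)) = ((139 + 2*166²) - 9468)/(7722 + 68) = ((139 + 2*27556) - 9468)/7790 = ((139 + 55112) - 9468)*(1/7790) = (55251 - 9468)*(1/7790) = 45783*(1/7790) = 45783/7790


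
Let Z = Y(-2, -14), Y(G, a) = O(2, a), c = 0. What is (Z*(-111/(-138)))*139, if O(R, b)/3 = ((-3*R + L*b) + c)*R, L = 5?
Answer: -1172604/23 ≈ -50983.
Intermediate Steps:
O(R, b) = 3*R*(-3*R + 5*b) (O(R, b) = 3*(((-3*R + 5*b) + 0)*R) = 3*((-3*R + 5*b)*R) = 3*(R*(-3*R + 5*b)) = 3*R*(-3*R + 5*b))
Y(G, a) = -36 + 30*a (Y(G, a) = 3*2*(-3*2 + 5*a) = 3*2*(-6 + 5*a) = -36 + 30*a)
Z = -456 (Z = -36 + 30*(-14) = -36 - 420 = -456)
(Z*(-111/(-138)))*139 = -(-50616)/(-138)*139 = -(-50616)*(-1)/138*139 = -456*37/46*139 = -8436/23*139 = -1172604/23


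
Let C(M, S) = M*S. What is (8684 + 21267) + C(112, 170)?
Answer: 48991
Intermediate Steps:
(8684 + 21267) + C(112, 170) = (8684 + 21267) + 112*170 = 29951 + 19040 = 48991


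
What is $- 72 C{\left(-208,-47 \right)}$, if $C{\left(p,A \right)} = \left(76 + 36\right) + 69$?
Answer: $-13032$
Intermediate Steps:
$C{\left(p,A \right)} = 181$ ($C{\left(p,A \right)} = 112 + 69 = 181$)
$- 72 C{\left(-208,-47 \right)} = \left(-72\right) 181 = -13032$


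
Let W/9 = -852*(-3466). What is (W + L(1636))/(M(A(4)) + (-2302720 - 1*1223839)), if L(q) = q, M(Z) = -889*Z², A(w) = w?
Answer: -26578924/3540783 ≈ -7.5065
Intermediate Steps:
W = 26577288 (W = 9*(-852*(-3466)) = 9*2953032 = 26577288)
(W + L(1636))/(M(A(4)) + (-2302720 - 1*1223839)) = (26577288 + 1636)/(-889*4² + (-2302720 - 1*1223839)) = 26578924/(-889*16 + (-2302720 - 1223839)) = 26578924/(-14224 - 3526559) = 26578924/(-3540783) = 26578924*(-1/3540783) = -26578924/3540783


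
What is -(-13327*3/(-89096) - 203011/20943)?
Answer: 17250145973/1865937528 ≈ 9.2448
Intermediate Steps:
-(-13327*3/(-89096) - 203011/20943) = -(-39981*(-1/89096) - 203011*1/20943) = -(39981/89096 - 203011/20943) = -1*(-17250145973/1865937528) = 17250145973/1865937528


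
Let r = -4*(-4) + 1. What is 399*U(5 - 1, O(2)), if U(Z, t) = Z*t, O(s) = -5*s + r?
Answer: 11172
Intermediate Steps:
r = 17 (r = 16 + 1 = 17)
O(s) = 17 - 5*s (O(s) = -5*s + 17 = 17 - 5*s)
399*U(5 - 1, O(2)) = 399*((5 - 1)*(17 - 5*2)) = 399*(4*(17 - 10)) = 399*(4*7) = 399*28 = 11172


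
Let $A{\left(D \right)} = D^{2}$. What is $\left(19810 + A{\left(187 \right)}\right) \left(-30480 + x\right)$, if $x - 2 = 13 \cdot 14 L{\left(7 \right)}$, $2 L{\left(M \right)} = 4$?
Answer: $-1649614806$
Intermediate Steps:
$L{\left(M \right)} = 2$ ($L{\left(M \right)} = \frac{1}{2} \cdot 4 = 2$)
$x = 366$ ($x = 2 + 13 \cdot 14 \cdot 2 = 2 + 182 \cdot 2 = 2 + 364 = 366$)
$\left(19810 + A{\left(187 \right)}\right) \left(-30480 + x\right) = \left(19810 + 187^{2}\right) \left(-30480 + 366\right) = \left(19810 + 34969\right) \left(-30114\right) = 54779 \left(-30114\right) = -1649614806$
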